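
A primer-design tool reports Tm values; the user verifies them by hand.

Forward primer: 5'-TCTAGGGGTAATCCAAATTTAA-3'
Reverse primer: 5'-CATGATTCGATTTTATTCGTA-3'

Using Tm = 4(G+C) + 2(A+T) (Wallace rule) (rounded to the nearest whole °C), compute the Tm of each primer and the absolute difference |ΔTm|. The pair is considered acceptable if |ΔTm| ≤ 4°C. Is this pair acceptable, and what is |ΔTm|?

|ΔTm| = 4°C; the pair is acceptable.

Forward: A=8 T=7 G=4 C=3 → Tm = 2·15 + 4·7 = 58°C.
Reverse: A=5 T=10 G=3 C=3 → Tm = 2·15 + 4·6 = 54°C.
|ΔTm| = |58 − 54| = 4°C, ≤ 4°C.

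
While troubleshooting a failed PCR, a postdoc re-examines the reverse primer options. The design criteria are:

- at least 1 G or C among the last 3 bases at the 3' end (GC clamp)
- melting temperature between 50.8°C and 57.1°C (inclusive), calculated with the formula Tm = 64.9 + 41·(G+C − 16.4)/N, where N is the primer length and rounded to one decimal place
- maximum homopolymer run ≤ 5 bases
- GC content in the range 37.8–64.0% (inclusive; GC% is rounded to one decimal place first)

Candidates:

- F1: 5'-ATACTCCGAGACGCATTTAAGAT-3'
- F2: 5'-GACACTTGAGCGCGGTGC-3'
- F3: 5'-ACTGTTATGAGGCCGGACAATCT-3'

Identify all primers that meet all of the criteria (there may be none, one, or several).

F1 (23 nt, A=8 T=6 G=4 C=5): 3' end GAT has 1 G/C ✓; Tm = 64.9 + 41·(9 − 16.4)/23 = 51.7°C ✓; longest run = 3 ✓; GC 9/23 = 39.1% ✓ — passes.
F2 (18 nt, A=3 T=3 G=7 C=5): 3' end TGC has 2 G/C ✓; Tm = 64.9 + 41·(12 − 16.4)/18 = 54.9°C ✓; longest run = 2 ✓; GC 12/18 = 66.7%, outside 37.8–64.0% ✗ — fails.
F3 (23 nt, A=6 T=6 G=6 C=5): 3' end TCT has 1 G/C ✓; Tm = 64.9 + 41·(11 − 16.4)/23 = 55.3°C ✓; longest run = 2 ✓; GC 11/23 = 47.8% ✓ — passes.

F1 and F3.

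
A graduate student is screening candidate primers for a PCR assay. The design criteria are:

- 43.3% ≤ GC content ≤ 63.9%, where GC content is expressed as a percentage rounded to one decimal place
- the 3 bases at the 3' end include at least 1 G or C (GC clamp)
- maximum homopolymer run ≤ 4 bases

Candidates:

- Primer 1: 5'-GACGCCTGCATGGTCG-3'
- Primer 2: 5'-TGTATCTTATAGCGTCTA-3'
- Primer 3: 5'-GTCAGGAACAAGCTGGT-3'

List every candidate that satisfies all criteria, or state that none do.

Primer 3 only.

Primer 1 (16 nt, A=2 T=3 G=6 C=5): GC 11/16 = 68.8%, outside 43.3–63.9% ✗; 3' end TCG has 2 G/C ✓; longest run = 2 ✓ — fails.
Primer 2 (18 nt, A=4 T=8 G=3 C=3): GC 6/18 = 33.3%, outside 43.3–63.9% ✗; 3' end CTA has 1 G/C ✓; longest run = 2 ✓ — fails.
Primer 3 (17 nt, A=5 T=3 G=6 C=3): GC 9/17 = 52.9% ✓; 3' end GGT has 2 G/C ✓; longest run = 2 ✓ — passes.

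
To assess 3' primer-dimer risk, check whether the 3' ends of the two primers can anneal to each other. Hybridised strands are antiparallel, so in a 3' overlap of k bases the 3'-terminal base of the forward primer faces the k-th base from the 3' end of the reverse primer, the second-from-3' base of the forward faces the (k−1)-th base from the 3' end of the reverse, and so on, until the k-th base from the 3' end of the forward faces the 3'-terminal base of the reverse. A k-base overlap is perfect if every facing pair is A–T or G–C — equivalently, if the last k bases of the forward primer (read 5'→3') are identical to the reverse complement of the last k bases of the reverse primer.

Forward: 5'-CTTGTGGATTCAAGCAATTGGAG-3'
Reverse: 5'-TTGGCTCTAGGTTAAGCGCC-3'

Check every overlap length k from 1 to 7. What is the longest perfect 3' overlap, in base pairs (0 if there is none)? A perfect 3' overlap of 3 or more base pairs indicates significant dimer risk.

Longest perfect overlap: 1 complementary base pair; below the dimer-risk threshold (threshold 3).

Last 7 bases (5'→3') — forward …ATTGGAG, reverse …AAGCGCC.
Reverse complement of the reverse primer's last 7 bases: GGCGCTT; its first k bases are the reverse complement of the reverse primer's last k bases, so a perfect k-base overlap needs the forward primer's last k bases to equal them.
Comparing (forward last k vs required): k=1: G vs G ✓; k=2: AG vs GG ✗; k=3: GAG vs GGC ✗; k=4: GGAG vs GGCG ✗; k=5: TGGAG vs GGCGC ✗; k=6: TTGGAG vs GGCGCT ✗; k=7: ATTGGAG vs GGCGCTT ✗.
Only k = 1 is perfect, so the longest perfect 3' overlap is 1.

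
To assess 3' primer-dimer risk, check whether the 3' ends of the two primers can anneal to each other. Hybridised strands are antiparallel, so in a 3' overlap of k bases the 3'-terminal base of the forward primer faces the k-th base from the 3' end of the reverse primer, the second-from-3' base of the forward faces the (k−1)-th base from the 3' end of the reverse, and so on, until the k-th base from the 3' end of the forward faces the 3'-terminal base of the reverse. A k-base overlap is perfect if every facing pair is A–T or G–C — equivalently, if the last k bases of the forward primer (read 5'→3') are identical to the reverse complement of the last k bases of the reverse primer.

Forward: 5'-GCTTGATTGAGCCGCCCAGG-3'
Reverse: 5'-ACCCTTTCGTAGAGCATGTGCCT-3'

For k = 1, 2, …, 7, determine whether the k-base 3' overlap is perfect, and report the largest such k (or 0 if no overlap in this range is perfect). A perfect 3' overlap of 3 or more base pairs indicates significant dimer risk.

Longest perfect overlap: 3 complementary base pairs; significant dimer risk (threshold 3).

Last 7 bases (5'→3') — forward …GCCCAGG, reverse …TGTGCCT.
Reverse complement of the reverse primer's last 7 bases: AGGCACA; its first k bases are the reverse complement of the reverse primer's last k bases, so a perfect k-base overlap needs the forward primer's last k bases to equal them.
Comparing (forward last k vs required): k=1: G vs A ✗; k=2: GG vs AG ✗; k=3: AGG vs AGG ✓; k=4: CAGG vs AGGC ✗; k=5: CCAGG vs AGGCA ✗; k=6: CCCAGG vs AGGCAC ✗; k=7: GCCCAGG vs AGGCACA ✗.
Only k = 3 is perfect, so the longest perfect 3' overlap is 3.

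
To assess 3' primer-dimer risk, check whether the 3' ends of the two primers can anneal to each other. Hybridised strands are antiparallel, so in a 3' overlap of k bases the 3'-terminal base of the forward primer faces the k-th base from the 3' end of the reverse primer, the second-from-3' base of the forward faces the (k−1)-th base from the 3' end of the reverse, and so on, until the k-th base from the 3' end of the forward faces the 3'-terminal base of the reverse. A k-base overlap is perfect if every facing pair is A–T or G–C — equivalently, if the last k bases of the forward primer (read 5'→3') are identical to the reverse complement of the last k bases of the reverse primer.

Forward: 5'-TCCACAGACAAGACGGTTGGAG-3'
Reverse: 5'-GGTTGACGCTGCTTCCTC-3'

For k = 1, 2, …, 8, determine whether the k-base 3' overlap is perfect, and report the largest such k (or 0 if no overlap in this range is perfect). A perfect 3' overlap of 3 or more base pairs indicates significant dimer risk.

Last 8 bases (5'→3') — forward …GGTTGGAG, reverse …GCTTCCTC.
Reverse complement of the reverse primer's last 8 bases: GAGGAAGC; its first k bases are the reverse complement of the reverse primer's last k bases, so a perfect k-base overlap needs the forward primer's last k bases to equal them.
Comparing (forward last k vs required): k=1: G vs G ✓; k=2: AG vs GA ✗; k=3: GAG vs GAG ✓; k=4: GGAG vs GAGG ✗; k=5: TGGAG vs GAGGA ✗; k=6: TTGGAG vs GAGGAA ✗; k=7: GTTGGAG vs GAGGAAG ✗; k=8: GGTTGGAG vs GAGGAAGC ✗.
Perfect overlaps at k = 1, 3; the largest is 3.

Longest perfect overlap: 3 complementary base pairs; significant dimer risk (threshold 3).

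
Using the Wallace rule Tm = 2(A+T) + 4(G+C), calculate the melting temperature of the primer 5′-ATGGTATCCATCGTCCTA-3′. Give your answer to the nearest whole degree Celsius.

Base counts: A=4, T=6, G=3, C=5 (length 18).
Tm = 2·(4+6) + 4·(3+5) = 2·10 + 4·8 = 20 + 32 = 52°C.

52°C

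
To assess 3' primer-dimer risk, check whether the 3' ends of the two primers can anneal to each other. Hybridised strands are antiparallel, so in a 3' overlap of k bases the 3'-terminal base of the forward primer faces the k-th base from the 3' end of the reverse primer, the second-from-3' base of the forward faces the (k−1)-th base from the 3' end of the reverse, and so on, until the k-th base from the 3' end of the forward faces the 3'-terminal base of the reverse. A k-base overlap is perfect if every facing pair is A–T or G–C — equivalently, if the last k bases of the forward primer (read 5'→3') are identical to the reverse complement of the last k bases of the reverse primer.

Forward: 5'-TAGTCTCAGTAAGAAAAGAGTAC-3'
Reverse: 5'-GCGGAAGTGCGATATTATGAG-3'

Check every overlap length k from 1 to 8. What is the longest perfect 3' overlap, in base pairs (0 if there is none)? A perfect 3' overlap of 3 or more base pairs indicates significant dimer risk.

Last 8 bases (5'→3') — forward …AAGAGTAC, reverse …ATTATGAG.
Reverse complement of the reverse primer's last 8 bases: CTCATAAT; its first k bases are the reverse complement of the reverse primer's last k bases, so a perfect k-base overlap needs the forward primer's last k bases to equal them.
Comparing (forward last k vs required): k=1: C vs C ✓; k=2: AC vs CT ✗; k=3: TAC vs CTC ✗; k=4: GTAC vs CTCA ✗; k=5: AGTAC vs CTCAT ✗; k=6: GAGTAC vs CTCATA ✗; k=7: AGAGTAC vs CTCATAA ✗; k=8: AAGAGTAC vs CTCATAAT ✗.
Only k = 1 is perfect, so the longest perfect 3' overlap is 1.

Longest perfect overlap: 1 complementary base pair; below the dimer-risk threshold (threshold 3).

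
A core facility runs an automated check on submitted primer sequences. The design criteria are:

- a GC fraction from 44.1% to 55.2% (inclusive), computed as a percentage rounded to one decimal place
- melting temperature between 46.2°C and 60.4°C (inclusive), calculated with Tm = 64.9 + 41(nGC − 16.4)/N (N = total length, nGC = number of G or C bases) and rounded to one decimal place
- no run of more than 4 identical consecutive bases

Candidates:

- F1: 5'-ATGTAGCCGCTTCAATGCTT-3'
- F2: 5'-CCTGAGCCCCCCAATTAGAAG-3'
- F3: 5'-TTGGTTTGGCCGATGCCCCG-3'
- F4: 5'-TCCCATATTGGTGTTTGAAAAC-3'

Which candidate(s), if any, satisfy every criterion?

F1 only.

F1 (20 nt, A=4 T=7 G=4 C=5): GC 9/20 = 45.0% ✓; Tm = 64.9 + 41·(9 − 16.4)/20 = 49.7°C ✓; longest run = 2 ✓ — passes.
F2 (21 nt, A=6 T=3 G=4 C=8): GC 12/21 = 57.1%, outside 44.1–55.2% ✗; Tm = 64.9 + 41·(12 − 16.4)/21 = 56.3°C ✓; longest run = 6, exceeds 4 ✗ — fails.
F3 (20 nt, A=1 T=6 G=7 C=6): GC 13/20 = 65.0%, outside 44.1–55.2% ✗; Tm = 64.9 + 41·(13 − 16.4)/20 = 57.9°C ✓; longest run = 4 ✓ — fails.
F4 (22 nt, A=6 T=8 G=4 C=4): GC 8/22 = 36.4%, outside 44.1–55.2% ✗; Tm = 64.9 + 41·(8 − 16.4)/22 = 49.2°C ✓; longest run = 4 ✓ — fails.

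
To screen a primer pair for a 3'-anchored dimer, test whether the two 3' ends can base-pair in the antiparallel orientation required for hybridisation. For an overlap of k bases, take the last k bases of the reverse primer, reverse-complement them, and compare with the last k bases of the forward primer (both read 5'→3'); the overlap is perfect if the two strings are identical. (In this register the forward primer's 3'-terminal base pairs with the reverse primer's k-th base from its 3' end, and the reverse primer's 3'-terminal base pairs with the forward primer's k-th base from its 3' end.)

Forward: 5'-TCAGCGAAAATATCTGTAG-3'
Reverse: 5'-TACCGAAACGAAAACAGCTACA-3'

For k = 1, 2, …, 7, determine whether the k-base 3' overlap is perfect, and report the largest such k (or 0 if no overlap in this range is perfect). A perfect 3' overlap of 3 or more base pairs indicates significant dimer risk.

Longest perfect overlap: 5 complementary base pairs; significant dimer risk (threshold 3).

Last 7 bases (5'→3') — forward …TCTGTAG, reverse …AGCTACA.
Reverse complement of the reverse primer's last 7 bases: TGTAGCT; its first k bases are the reverse complement of the reverse primer's last k bases, so a perfect k-base overlap needs the forward primer's last k bases to equal them.
Comparing (forward last k vs required): k=1: G vs T ✗; k=2: AG vs TG ✗; k=3: TAG vs TGT ✗; k=4: GTAG vs TGTA ✗; k=5: TGTAG vs TGTAG ✓; k=6: CTGTAG vs TGTAGC ✗; k=7: TCTGTAG vs TGTAGCT ✗.
Only k = 5 is perfect, so the longest perfect 3' overlap is 5.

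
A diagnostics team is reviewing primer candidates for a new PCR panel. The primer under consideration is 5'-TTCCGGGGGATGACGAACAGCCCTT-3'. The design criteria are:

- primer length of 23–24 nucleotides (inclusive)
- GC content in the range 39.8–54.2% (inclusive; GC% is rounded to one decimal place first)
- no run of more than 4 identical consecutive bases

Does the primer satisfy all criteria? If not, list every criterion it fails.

Base counts: A=5, T=5, G=8, C=7 (length 25).
length: length 25, outside 23–24 ✗
GC content: GC 15/25 = 60.0%, outside 39.8–54.2% ✗
homopolymer run: longest run = 5, exceeds 4 ✗

Fails: length, GC content, homopolymer run.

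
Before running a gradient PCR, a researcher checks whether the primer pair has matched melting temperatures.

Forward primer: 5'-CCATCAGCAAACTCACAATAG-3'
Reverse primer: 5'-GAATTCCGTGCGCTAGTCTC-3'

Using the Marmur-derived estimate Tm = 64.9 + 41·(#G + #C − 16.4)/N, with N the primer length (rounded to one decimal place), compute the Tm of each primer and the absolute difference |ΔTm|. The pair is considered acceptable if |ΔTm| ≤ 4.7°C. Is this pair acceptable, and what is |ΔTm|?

|ΔTm| = 3.3°C; the pair is acceptable.

Forward: G+C = 9, N = 21 → Tm = 64.9 + 41·(9 − 16.4)/21 = 50.5°C.
Reverse: G+C = 11, N = 20 → Tm = 64.9 + 41·(11 − 16.4)/20 = 53.8°C.
|ΔTm| = |50.5 − 53.8| = 3.3°C, ≤ 4.7°C.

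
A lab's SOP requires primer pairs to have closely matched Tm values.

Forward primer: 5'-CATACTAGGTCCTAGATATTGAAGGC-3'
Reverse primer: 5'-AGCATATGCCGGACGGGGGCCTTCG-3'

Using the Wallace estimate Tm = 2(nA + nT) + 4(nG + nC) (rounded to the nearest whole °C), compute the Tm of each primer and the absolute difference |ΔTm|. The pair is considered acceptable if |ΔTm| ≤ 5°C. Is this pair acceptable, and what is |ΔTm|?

|ΔTm| = 10°C; the pair is not acceptable.

Forward: A=8 T=7 G=6 C=5 → Tm = 2·15 + 4·11 = 74°C.
Reverse: A=4 T=4 G=10 C=7 → Tm = 2·8 + 4·17 = 84°C.
|ΔTm| = |74 − 84| = 10°C, > 5°C.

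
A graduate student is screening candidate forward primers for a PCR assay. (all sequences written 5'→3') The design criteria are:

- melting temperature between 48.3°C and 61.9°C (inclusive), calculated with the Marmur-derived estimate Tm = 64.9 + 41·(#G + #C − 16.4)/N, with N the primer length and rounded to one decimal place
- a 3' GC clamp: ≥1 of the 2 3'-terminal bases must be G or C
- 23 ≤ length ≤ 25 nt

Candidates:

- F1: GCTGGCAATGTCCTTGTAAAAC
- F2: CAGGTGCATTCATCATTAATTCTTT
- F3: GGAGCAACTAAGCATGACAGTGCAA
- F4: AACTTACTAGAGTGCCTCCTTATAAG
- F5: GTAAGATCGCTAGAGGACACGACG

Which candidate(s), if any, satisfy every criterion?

F1 (22 nt, A=6 T=6 G=5 C=5): Tm = 64.9 + 41·(10 − 16.4)/22 = 53.0°C ✓; 3' end AC has 1 G/C ✓; length 22, outside 23–25 ✗ — fails.
F2 (25 nt, A=6 T=11 G=3 C=5): Tm = 64.9 + 41·(8 − 16.4)/25 = 51.1°C ✓; 3' end TT has 0 G/C, need ≥1 ✗; length 25 ✓ — fails.
F3 (25 nt, A=10 T=3 G=7 C=5): Tm = 64.9 + 41·(12 − 16.4)/25 = 57.7°C ✓; 3' end AA has 0 G/C, need ≥1 ✗; length 25 ✓ — fails.
F4 (26 nt, A=8 T=8 G=4 C=6): Tm = 64.9 + 41·(10 − 16.4)/26 = 54.8°C ✓; 3' end AG has 1 G/C ✓; length 26, outside 23–25 ✗ — fails.
F5 (24 nt, A=8 T=3 G=8 C=5): Tm = 64.9 + 41·(13 − 16.4)/24 = 59.1°C ✓; 3' end CG has 2 G/C ✓; length 24 ✓ — passes.

F5 only.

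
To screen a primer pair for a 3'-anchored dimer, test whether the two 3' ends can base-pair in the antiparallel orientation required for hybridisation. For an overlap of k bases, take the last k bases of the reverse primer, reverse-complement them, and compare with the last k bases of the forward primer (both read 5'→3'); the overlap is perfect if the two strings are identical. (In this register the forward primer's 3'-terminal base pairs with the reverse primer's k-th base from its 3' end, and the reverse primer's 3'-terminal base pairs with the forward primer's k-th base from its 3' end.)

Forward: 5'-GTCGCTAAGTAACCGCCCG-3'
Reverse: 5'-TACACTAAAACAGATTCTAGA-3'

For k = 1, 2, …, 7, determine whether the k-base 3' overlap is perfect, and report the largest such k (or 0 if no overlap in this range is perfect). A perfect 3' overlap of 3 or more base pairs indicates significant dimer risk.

Last 7 bases (5'→3') — forward …CCGCCCG, reverse …TTCTAGA.
Reverse complement of the reverse primer's last 7 bases: TCTAGAA; its first k bases are the reverse complement of the reverse primer's last k bases, so a perfect k-base overlap needs the forward primer's last k bases to equal them.
Comparing (forward last k vs required): k=1: G vs T ✗; k=2: CG vs TC ✗; k=3: CCG vs TCT ✗; k=4: CCCG vs TCTA ✗; k=5: GCCCG vs TCTAG ✗; k=6: CGCCCG vs TCTAGA ✗; k=7: CCGCCCG vs TCTAGAA ✗.
No overlap length from 1 to 7 is perfect, so the longest perfect 3' overlap is 0.

Longest perfect overlap: 0 complementary base pairs; below the dimer-risk threshold (threshold 3).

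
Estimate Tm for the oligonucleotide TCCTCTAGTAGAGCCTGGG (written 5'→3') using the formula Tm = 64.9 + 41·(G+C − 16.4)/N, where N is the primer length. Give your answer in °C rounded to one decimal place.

53.2°C

Base counts: A=3, T=5, G=6, C=5; G+C = 11, N = 19.
Tm = 64.9 + 41·(11 − 16.4)/19 = 64.9 + -221.40/19 = 53.2°C.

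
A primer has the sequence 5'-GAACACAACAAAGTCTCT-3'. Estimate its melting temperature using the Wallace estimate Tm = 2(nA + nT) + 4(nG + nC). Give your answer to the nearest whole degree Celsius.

50°C

Base counts: A=8, T=3, G=2, C=5 (length 18).
Tm = 2·(8+3) + 4·(2+5) = 2·11 + 4·7 = 22 + 28 = 50°C.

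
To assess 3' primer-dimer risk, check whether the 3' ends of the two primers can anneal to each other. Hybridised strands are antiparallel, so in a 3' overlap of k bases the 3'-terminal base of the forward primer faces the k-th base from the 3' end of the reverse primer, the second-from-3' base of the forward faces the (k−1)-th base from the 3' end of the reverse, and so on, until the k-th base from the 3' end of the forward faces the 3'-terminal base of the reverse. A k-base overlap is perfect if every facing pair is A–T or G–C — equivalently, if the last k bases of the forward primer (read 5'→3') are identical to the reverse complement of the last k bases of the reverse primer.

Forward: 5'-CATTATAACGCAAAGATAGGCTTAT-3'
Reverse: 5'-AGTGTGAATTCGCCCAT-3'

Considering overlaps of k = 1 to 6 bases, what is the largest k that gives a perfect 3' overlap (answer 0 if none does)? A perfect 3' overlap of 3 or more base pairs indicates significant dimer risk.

Longest perfect overlap: 2 complementary base pairs; below the dimer-risk threshold (threshold 3).

Last 6 bases (5'→3') — forward …GCTTAT, reverse …GCCCAT.
Reverse complement of the reverse primer's last 6 bases: ATGGGC; its first k bases are the reverse complement of the reverse primer's last k bases, so a perfect k-base overlap needs the forward primer's last k bases to equal them.
Comparing (forward last k vs required): k=1: T vs A ✗; k=2: AT vs AT ✓; k=3: TAT vs ATG ✗; k=4: TTAT vs ATGG ✗; k=5: CTTAT vs ATGGG ✗; k=6: GCTTAT vs ATGGGC ✗.
Only k = 2 is perfect, so the longest perfect 3' overlap is 2.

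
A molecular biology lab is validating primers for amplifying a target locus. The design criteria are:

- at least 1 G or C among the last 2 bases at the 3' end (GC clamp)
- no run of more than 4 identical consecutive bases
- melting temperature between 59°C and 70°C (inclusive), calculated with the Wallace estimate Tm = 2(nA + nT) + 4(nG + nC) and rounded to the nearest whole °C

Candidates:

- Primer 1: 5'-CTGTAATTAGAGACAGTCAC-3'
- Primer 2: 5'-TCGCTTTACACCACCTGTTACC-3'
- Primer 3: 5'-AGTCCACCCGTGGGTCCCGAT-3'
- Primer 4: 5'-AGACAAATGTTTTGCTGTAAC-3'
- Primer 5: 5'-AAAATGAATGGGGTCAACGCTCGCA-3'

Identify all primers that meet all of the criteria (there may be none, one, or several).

Primer 1 (20 nt, A=7 T=5 G=4 C=4): 3' end AC has 1 G/C ✓; longest run = 2 ✓; Tm = 2·12 + 4·8 = 56°C, outside 59–70°C ✗ — fails.
Primer 2 (22 nt, A=4 T=7 G=2 C=9): 3' end CC has 2 G/C ✓; longest run = 3 ✓; Tm = 2·11 + 4·11 = 66°C ✓ — passes.
Primer 3 (21 nt, A=3 T=4 G=6 C=8): 3' end AT has 0 G/C, need ≥1 ✗; longest run = 3 ✓; Tm = 2·7 + 4·14 = 70°C ✓ — fails.
Primer 4 (21 nt, A=7 T=7 G=4 C=3): 3' end AC has 1 G/C ✓; longest run = 4 ✓; Tm = 2·14 + 4·7 = 56°C, outside 59–70°C ✗ — fails.
Primer 5 (25 nt, A=9 T=4 G=7 C=5): 3' end CA has 1 G/C ✓; longest run = 4 ✓; Tm = 2·13 + 4·12 = 74°C, outside 59–70°C ✗ — fails.

Primer 2 only.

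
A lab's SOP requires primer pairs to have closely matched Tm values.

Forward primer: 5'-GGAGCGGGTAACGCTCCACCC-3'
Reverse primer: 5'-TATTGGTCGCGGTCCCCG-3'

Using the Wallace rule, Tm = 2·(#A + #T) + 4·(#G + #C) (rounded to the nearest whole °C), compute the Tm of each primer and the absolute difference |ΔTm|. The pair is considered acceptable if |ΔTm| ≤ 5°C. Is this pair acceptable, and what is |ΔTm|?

Forward: A=4 T=2 G=7 C=8 → Tm = 2·6 + 4·15 = 72°C.
Reverse: A=1 T=5 G=6 C=6 → Tm = 2·6 + 4·12 = 60°C.
|ΔTm| = |72 − 60| = 12°C, > 5°C.

|ΔTm| = 12°C; the pair is not acceptable.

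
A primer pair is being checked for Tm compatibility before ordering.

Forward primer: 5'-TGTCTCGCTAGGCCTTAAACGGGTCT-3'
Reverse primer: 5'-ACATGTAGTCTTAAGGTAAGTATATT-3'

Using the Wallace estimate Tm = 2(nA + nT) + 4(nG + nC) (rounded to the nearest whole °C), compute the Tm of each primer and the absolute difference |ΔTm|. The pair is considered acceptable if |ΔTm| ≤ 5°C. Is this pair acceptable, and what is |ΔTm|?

|ΔTm| = 14°C; the pair is not acceptable.

Forward: A=4 T=8 G=7 C=7 → Tm = 2·12 + 4·14 = 80°C.
Reverse: A=9 T=10 G=5 C=2 → Tm = 2·19 + 4·7 = 66°C.
|ΔTm| = |80 − 66| = 14°C, > 5°C.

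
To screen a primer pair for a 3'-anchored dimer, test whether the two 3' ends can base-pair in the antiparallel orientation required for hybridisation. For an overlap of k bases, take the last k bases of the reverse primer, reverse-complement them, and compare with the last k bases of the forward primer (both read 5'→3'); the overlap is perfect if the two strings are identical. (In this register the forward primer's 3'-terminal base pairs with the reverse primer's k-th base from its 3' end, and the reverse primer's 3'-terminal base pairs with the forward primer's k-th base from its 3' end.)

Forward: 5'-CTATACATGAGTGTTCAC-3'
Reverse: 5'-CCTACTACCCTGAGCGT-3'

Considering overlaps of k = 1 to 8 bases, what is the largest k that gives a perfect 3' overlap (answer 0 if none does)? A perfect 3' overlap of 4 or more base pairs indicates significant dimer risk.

Longest perfect overlap: 2 complementary base pairs; below the dimer-risk threshold (threshold 4).

Last 8 bases (5'→3') — forward …GTGTTCAC, reverse …CTGAGCGT.
Reverse complement of the reverse primer's last 8 bases: ACGCTCAG; its first k bases are the reverse complement of the reverse primer's last k bases, so a perfect k-base overlap needs the forward primer's last k bases to equal them.
Comparing (forward last k vs required): k=1: C vs A ✗; k=2: AC vs AC ✓; k=3: CAC vs ACG ✗; k=4: TCAC vs ACGC ✗; k=5: TTCAC vs ACGCT ✗; k=6: GTTCAC vs ACGCTC ✗; k=7: TGTTCAC vs ACGCTCA ✗; k=8: GTGTTCAC vs ACGCTCAG ✗.
Only k = 2 is perfect, so the longest perfect 3' overlap is 2.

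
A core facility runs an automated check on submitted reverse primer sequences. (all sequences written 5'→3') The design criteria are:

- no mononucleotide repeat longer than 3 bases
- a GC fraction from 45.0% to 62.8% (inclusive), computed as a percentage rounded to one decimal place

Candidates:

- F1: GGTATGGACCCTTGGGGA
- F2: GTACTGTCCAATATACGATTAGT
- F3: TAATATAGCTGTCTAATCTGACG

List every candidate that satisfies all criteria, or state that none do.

None of the candidates satisfy all criteria.

F1 (18 nt, A=3 T=4 G=8 C=3): longest run = 4, exceeds 3 ✗; GC 11/18 = 61.1% ✓ — fails.
F2 (23 nt, A=7 T=8 G=4 C=4): longest run = 2 ✓; GC 8/23 = 34.8%, outside 45.0–62.8% ✗ — fails.
F3 (23 nt, A=7 T=8 G=4 C=4): longest run = 2 ✓; GC 8/23 = 34.8%, outside 45.0–62.8% ✗ — fails.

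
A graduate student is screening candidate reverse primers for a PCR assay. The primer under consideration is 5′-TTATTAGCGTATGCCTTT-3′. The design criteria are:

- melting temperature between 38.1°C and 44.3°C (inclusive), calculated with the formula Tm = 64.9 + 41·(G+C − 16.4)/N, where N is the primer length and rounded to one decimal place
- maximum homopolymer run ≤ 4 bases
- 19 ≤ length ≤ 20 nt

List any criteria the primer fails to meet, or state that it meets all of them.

Fails: length.

Base counts: A=3, T=9, G=3, C=3 (length 18).
Tm: Tm = 64.9 + 41·(6 − 16.4)/18 = 41.2°C ✓
homopolymer run: longest run = 3 ✓
length: length 18, outside 19–20 ✗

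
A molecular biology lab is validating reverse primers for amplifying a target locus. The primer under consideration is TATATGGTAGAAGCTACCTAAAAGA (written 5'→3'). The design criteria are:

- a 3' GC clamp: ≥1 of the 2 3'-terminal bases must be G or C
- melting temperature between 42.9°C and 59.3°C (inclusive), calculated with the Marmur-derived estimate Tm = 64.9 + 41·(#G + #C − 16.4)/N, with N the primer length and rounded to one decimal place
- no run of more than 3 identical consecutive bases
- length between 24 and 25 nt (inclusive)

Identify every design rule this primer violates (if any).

Fails: homopolymer run.

Base counts: A=11, T=6, G=5, C=3 (length 25).
GC clamp: 3' end GA has 1 G/C ✓
Tm: Tm = 64.9 + 41·(8 − 16.4)/25 = 51.1°C ✓
homopolymer run: longest run = 4, exceeds 3 ✗
length: length 25 ✓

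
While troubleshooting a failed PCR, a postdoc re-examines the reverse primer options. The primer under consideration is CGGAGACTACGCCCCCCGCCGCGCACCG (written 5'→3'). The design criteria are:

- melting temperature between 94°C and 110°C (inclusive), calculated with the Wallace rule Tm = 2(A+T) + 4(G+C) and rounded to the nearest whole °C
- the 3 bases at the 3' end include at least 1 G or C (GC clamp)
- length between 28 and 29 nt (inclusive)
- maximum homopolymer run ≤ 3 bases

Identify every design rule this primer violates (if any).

Fails: homopolymer run.

Base counts: A=4, T=1, G=8, C=15 (length 28).
Tm: Tm = 2·5 + 4·23 = 102°C ✓
GC clamp: 3' end CCG has 3 G/C ✓
length: length 28 ✓
homopolymer run: longest run = 6, exceeds 3 ✗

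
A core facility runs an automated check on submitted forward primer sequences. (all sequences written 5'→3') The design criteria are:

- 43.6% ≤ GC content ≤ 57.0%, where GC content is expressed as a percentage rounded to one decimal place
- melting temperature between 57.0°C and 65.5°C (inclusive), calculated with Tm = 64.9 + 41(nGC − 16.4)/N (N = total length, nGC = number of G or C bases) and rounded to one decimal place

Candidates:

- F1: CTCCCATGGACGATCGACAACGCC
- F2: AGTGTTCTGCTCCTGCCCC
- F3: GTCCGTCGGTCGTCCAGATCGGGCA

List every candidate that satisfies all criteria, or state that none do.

F1 (24 nt, A=6 T=3 G=5 C=10): GC 15/24 = 62.5%, outside 43.6–57.0% ✗; Tm = 64.9 + 41·(15 − 16.4)/24 = 62.5°C ✓ — fails.
F2 (19 nt, A=1 T=6 G=4 C=8): GC 12/19 = 63.2%, outside 43.6–57.0% ✗; Tm = 64.9 + 41·(12 − 16.4)/19 = 55.4°C, outside 57.0–65.5°C ✗ — fails.
F3 (25 nt, A=3 T=5 G=9 C=8): GC 17/25 = 68.0%, outside 43.6–57.0% ✗; Tm = 64.9 + 41·(17 − 16.4)/25 = 65.9°C, outside 57.0–65.5°C ✗ — fails.

None of the candidates satisfy all criteria.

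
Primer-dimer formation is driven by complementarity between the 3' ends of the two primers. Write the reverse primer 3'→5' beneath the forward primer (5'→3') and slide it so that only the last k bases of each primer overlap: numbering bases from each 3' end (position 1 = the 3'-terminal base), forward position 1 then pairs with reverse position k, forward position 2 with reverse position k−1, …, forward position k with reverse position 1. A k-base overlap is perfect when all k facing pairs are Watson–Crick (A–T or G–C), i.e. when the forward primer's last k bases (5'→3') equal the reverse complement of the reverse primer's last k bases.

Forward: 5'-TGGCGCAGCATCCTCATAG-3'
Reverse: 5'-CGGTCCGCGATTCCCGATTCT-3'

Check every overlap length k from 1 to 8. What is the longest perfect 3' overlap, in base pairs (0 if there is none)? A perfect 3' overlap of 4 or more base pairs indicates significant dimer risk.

Last 8 bases (5'→3') — forward …CCTCATAG, reverse …CCGATTCT.
Reverse complement of the reverse primer's last 8 bases: AGAATCGG; its first k bases are the reverse complement of the reverse primer's last k bases, so a perfect k-base overlap needs the forward primer's last k bases to equal them.
Comparing (forward last k vs required): k=1: G vs A ✗; k=2: AG vs AG ✓; k=3: TAG vs AGA ✗; k=4: ATAG vs AGAA ✗; k=5: CATAG vs AGAAT ✗; k=6: TCATAG vs AGAATC ✗; k=7: CTCATAG vs AGAATCG ✗; k=8: CCTCATAG vs AGAATCGG ✗.
Only k = 2 is perfect, so the longest perfect 3' overlap is 2.

Longest perfect overlap: 2 complementary base pairs; below the dimer-risk threshold (threshold 4).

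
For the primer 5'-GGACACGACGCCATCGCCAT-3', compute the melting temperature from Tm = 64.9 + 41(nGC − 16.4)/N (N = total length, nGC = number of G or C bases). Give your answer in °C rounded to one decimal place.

Base counts: A=5, T=2, G=5, C=8; G+C = 13, N = 20.
Tm = 64.9 + 41·(13 − 16.4)/20 = 64.9 + -139.40/20 = 57.9°C.

57.9°C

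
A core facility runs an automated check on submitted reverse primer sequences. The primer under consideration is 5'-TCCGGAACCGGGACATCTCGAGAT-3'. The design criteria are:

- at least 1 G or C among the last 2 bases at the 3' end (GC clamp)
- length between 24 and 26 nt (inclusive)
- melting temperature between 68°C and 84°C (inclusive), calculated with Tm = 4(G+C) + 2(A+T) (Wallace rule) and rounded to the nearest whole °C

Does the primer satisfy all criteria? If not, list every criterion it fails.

Base counts: A=6, T=4, G=7, C=7 (length 24).
GC clamp: 3' end AT has 0 G/C, need ≥1 ✗
length: length 24 ✓
Tm: Tm = 2·10 + 4·14 = 76°C ✓

Fails: GC clamp.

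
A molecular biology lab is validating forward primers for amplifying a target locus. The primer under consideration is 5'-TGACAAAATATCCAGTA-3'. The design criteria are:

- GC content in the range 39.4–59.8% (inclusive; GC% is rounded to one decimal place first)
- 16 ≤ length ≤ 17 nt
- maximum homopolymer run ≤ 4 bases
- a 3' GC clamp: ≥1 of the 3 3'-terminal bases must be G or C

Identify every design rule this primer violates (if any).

Fails: GC content.

Base counts: A=8, T=4, G=2, C=3 (length 17).
GC content: GC 5/17 = 29.4%, outside 39.4–59.8% ✗
length: length 17 ✓
homopolymer run: longest run = 4 ✓
GC clamp: 3' end GTA has 1 G/C ✓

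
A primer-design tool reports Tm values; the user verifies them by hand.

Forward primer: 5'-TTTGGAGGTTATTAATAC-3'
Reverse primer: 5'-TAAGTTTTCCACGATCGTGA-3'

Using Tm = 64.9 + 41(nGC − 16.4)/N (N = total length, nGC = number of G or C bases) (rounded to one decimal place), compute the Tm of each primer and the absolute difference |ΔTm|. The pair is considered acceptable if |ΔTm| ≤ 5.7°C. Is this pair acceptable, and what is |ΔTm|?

Forward: G+C = 5, N = 18 → Tm = 64.9 + 41·(5 − 16.4)/18 = 38.9°C.
Reverse: G+C = 8, N = 20 → Tm = 64.9 + 41·(8 − 16.4)/20 = 47.7°C.
|ΔTm| = |38.9 − 47.7| = 8.8°C, > 5.7°C.

|ΔTm| = 8.8°C; the pair is not acceptable.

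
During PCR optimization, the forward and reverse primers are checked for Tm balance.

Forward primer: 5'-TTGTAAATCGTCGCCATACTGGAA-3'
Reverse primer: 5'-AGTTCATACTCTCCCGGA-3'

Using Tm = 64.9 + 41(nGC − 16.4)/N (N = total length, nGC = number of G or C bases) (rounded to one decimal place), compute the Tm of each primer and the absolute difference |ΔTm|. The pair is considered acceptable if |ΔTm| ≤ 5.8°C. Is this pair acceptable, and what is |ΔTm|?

Forward: G+C = 10, N = 24 → Tm = 64.9 + 41·(10 − 16.4)/24 = 54.0°C.
Reverse: G+C = 9, N = 18 → Tm = 64.9 + 41·(9 − 16.4)/18 = 48.0°C.
|ΔTm| = |54.0 − 48.0| = 6.0°C, > 5.8°C.

|ΔTm| = 6.0°C; the pair is not acceptable.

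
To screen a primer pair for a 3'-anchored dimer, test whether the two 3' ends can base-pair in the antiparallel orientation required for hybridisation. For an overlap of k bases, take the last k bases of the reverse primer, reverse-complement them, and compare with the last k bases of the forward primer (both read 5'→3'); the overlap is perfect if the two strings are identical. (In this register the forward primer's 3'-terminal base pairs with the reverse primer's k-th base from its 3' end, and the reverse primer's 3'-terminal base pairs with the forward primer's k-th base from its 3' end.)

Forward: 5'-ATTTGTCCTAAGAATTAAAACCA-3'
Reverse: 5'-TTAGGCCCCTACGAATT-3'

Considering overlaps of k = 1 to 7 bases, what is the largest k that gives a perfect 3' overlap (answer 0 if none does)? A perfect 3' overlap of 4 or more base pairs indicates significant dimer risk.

Last 7 bases (5'→3') — forward …AAAACCA, reverse …ACGAATT.
Reverse complement of the reverse primer's last 7 bases: AATTCGT; its first k bases are the reverse complement of the reverse primer's last k bases, so a perfect k-base overlap needs the forward primer's last k bases to equal them.
Comparing (forward last k vs required): k=1: A vs A ✓; k=2: CA vs AA ✗; k=3: CCA vs AAT ✗; k=4: ACCA vs AATT ✗; k=5: AACCA vs AATTC ✗; k=6: AAACCA vs AATTCG ✗; k=7: AAAACCA vs AATTCGT ✗.
Only k = 1 is perfect, so the longest perfect 3' overlap is 1.

Longest perfect overlap: 1 complementary base pair; below the dimer-risk threshold (threshold 4).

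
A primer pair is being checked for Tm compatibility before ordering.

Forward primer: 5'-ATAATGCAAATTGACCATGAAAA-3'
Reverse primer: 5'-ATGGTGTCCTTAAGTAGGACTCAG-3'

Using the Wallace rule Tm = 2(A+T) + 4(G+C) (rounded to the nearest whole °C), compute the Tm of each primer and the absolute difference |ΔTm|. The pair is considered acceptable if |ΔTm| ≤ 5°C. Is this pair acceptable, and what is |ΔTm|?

Forward: A=12 T=5 G=3 C=3 → Tm = 2·17 + 4·6 = 58°C.
Reverse: A=6 T=7 G=7 C=4 → Tm = 2·13 + 4·11 = 70°C.
|ΔTm| = |58 − 70| = 12°C, > 5°C.

|ΔTm| = 12°C; the pair is not acceptable.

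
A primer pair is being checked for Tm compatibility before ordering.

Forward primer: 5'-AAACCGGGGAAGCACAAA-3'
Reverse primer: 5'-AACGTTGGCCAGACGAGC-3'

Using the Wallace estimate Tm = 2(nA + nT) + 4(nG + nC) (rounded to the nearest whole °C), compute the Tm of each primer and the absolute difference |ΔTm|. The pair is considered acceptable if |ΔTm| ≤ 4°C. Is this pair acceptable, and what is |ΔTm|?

Forward: A=9 T=0 G=5 C=4 → Tm = 2·9 + 4·9 = 54°C.
Reverse: A=5 T=2 G=6 C=5 → Tm = 2·7 + 4·11 = 58°C.
|ΔTm| = |54 − 58| = 4°C, ≤ 4°C.

|ΔTm| = 4°C; the pair is acceptable.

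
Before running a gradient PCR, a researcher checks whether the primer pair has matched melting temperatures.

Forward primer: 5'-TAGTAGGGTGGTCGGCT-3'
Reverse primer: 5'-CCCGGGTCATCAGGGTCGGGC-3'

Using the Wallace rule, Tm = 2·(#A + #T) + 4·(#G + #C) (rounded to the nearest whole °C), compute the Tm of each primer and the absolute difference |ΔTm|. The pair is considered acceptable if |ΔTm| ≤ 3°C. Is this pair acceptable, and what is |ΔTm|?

Forward: A=2 T=5 G=8 C=2 → Tm = 2·7 + 4·10 = 54°C.
Reverse: A=2 T=3 G=9 C=7 → Tm = 2·5 + 4·16 = 74°C.
|ΔTm| = |54 − 74| = 20°C, > 3°C.

|ΔTm| = 20°C; the pair is not acceptable.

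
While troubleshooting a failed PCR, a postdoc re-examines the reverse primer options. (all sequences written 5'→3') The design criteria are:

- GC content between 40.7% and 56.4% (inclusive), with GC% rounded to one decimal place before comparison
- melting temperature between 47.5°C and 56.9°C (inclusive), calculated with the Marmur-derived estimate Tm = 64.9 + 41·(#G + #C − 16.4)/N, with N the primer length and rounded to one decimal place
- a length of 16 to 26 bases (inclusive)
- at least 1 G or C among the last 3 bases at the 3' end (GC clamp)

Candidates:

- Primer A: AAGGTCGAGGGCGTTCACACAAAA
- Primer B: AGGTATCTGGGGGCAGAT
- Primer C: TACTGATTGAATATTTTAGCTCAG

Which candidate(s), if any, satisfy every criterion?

Primer A (24 nt, A=9 T=3 G=7 C=5): GC 12/24 = 50.0% ✓; Tm = 64.9 + 41·(12 − 16.4)/24 = 57.4°C, outside 47.5–56.9°C ✗; length 24 ✓; 3' end AAA has 0 G/C, need ≥1 ✗ — fails.
Primer B (18 nt, A=4 T=4 G=8 C=2): GC 10/18 = 55.6% ✓; Tm = 64.9 + 41·(10 − 16.4)/18 = 50.3°C ✓; length 18 ✓; 3' end GAT has 1 G/C ✓ — passes.
Primer C (24 nt, A=7 T=10 G=4 C=3): GC 7/24 = 29.2%, outside 40.7–56.4% ✗; Tm = 64.9 + 41·(7 − 16.4)/24 = 48.8°C ✓; length 24 ✓; 3' end CAG has 2 G/C ✓ — fails.

Primer B only.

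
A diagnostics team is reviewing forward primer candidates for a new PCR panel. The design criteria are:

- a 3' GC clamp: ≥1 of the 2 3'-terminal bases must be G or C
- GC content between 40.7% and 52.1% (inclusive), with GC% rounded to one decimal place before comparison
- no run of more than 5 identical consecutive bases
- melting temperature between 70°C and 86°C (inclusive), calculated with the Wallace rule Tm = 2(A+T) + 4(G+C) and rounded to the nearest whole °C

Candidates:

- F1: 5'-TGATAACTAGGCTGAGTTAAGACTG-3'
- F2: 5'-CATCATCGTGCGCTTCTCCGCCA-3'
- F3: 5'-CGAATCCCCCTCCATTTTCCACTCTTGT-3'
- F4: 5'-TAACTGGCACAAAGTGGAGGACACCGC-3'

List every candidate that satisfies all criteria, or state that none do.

F3 only.

F1 (25 nt, A=8 T=7 G=7 C=3): 3' end TG has 1 G/C ✓; GC 10/25 = 40.0%, outside 40.7–52.1% ✗; longest run = 2 ✓; Tm = 2·15 + 4·10 = 70°C ✓ — fails.
F2 (23 nt, A=3 T=6 G=4 C=10): 3' end CA has 1 G/C ✓; GC 14/23 = 60.9%, outside 40.7–52.1% ✗; longest run = 2 ✓; Tm = 2·9 + 4·14 = 74°C ✓ — fails.
F3 (28 nt, A=4 T=10 G=2 C=12): 3' end GT has 1 G/C ✓; GC 14/28 = 50.0% ✓; longest run = 5 ✓; Tm = 2·14 + 4·14 = 84°C ✓ — passes.
F4 (27 nt, A=9 T=3 G=8 C=7): 3' end GC has 2 G/C ✓; GC 15/27 = 55.6%, outside 40.7–52.1% ✗; longest run = 3 ✓; Tm = 2·12 + 4·15 = 84°C ✓ — fails.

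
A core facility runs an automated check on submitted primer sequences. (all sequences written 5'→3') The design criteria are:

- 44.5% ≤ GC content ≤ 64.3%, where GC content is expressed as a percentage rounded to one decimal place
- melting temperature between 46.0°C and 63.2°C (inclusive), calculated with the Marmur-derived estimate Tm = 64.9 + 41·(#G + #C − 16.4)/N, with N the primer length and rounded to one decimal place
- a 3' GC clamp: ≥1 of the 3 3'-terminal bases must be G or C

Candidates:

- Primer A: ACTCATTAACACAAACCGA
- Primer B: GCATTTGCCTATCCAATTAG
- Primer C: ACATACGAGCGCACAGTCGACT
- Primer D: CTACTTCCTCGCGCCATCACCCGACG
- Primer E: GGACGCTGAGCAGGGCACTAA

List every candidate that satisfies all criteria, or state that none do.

Primer C only.

Primer A (19 nt, A=9 T=3 G=1 C=6): GC 7/19 = 36.8%, outside 44.5–64.3% ✗; Tm = 64.9 + 41·(7 − 16.4)/19 = 44.6°C, outside 46.0–63.2°C ✗; 3' end CGA has 2 G/C ✓ — fails.
Primer B (20 nt, A=5 T=7 G=3 C=5): GC 8/20 = 40.0%, outside 44.5–64.3% ✗; Tm = 64.9 + 41·(8 − 16.4)/20 = 47.7°C ✓; 3' end TAG has 1 G/C ✓ — fails.
Primer C (22 nt, A=7 T=3 G=5 C=7): GC 12/22 = 54.5% ✓; Tm = 64.9 + 41·(12 − 16.4)/22 = 56.7°C ✓; 3' end ACT has 1 G/C ✓ — passes.
Primer D (26 nt, A=4 T=5 G=4 C=13): GC 17/26 = 65.4%, outside 44.5–64.3% ✗; Tm = 64.9 + 41·(17 − 16.4)/26 = 65.8°C, outside 46.0–63.2°C ✗; 3' end ACG has 2 G/C ✓ — fails.
Primer E (21 nt, A=6 T=2 G=8 C=5): GC 13/21 = 61.9% ✓; Tm = 64.9 + 41·(13 − 16.4)/21 = 58.3°C ✓; 3' end TAA has 0 G/C, need ≥1 ✗ — fails.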